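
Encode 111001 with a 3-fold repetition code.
Repeat each bit 3× and concatenate:
1→111  1→111  1→111  0→000  0→000  1→111
Codeword = 111111111000000111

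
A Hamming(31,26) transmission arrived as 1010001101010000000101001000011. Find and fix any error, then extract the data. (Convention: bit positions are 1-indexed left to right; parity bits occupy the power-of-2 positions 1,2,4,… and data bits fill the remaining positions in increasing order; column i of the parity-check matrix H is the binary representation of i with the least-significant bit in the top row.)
Syndrome s = H · r^T (mod 2), r = 1010001101010000000101001000011:
  s[0] = (1010101010101010101010101010101)·(1010001101010000000101001000011) mod 2 = 1+0+1+0+0+0+1+0+0+0+0+0+0+0+0+0+0+0+0+0+0+0+0+0+1+0+0+0+0+0+1 mod 2 = 1
  s[1] = (0110011001100110011001100110011)·(1010001101010000000101001000011) mod 2 = 0+0+1+0+0+0+1+0+0+1+0+0+0+0+0+0+0+0+0+0+0+1+0+0+0+0+0+0+0+1+1 mod 2 = 0
  s[2] = (0001111000011110000111100001111)·(1010001101010000000101001000011) mod 2 = 0+0+0+0+0+0+1+0+0+0+0+1+0+0+0+0+0+0+0+1+0+1+0+0+0+0+0+0+0+1+1 mod 2 = 0
  s[3] = (0000000111111110000000011111111)·(1010001101010000000101001000011) mod 2 = 0+0+0+0+0+0+0+1+0+1+0+1+0+0+0+0+0+0+0+0+0+0+0+0+1+0+0+0+0+1+1 mod 2 = 0
  s[4] = (0000000000000001111111111111111)·(1010001101010000000101001000011) mod 2 = 0+0+0+0+0+0+0+0+0+0+0+0+0+0+0+0+0+0+0+1+0+1+0+0+1+0+0+0+0+1+1 mod 2 = 1
Syndrome = 10001
Column 17 of H equals this syndrome → error at bit 17 (1-indexed).
Flip bit 17: 1010001101010000000101001000011 → 1010001101010000100101001000011
Extract data bits at positions {3,5,6,7,9,10,11,12,13,14,15,17,18,19,20,21,22,23,24,25,26,27,28,29,30,31}: 10010101000100101001000011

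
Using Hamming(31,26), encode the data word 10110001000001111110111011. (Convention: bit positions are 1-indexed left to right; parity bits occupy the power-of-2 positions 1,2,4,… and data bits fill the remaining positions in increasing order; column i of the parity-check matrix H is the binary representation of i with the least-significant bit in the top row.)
Codeword c = d · G (mod 2), d = 10110001000001111110111011:
  c[0] = d·G[:,0] = (10110001000001111110111011)·(11011010101101010101010101) mod 2 = 1+0+0+1+0+0+0+0+0+0+0+0+0+1+0+1+0+1+0+0+0+1+0+0+0+1 mod 2 = 1
  c[1] = d·G[:,1] = (10110001000001111110111011)·(10110110011011001100110011) mod 2 = 1+0+1+1+0+0+0+0+0+0+0+0+0+1+0+0+1+1+0+0+1+1+0+0+1+1 mod 2 = 0
  c[2] = d·G[:,2] = (10110001000001111110111011)·(10000000000000000000000000) mod 2 = 1+0+0+0+0+0+0+0+0+0+0+0+0+0+0+0+0+0+0+0+0+0+0+0+0+0 mod 2 = 1
  c[3] = d·G[:,3] = (10110001000001111110111011)·(01110001111000111100001111) mod 2 = 0+0+1+1+0+0+0+1+0+0+0+0+0+0+1+1+1+1+0+0+0+0+1+0+1+1 mod 2 = 0
  c[4] = d·G[:,4] = (10110001000001111110111011)·(01000000000000000000000000) mod 2 = 0+0+0+0+0+0+0+0+0+0+0+0+0+0+0+0+0+0+0+0+0+0+0+0+0+0 mod 2 = 0
  c[5] = d·G[:,5] = (10110001000001111110111011)·(00100000000000000000000000) mod 2 = 0+0+1+0+0+0+0+0+0+0+0+0+0+0+0+0+0+0+0+0+0+0+0+0+0+0 mod 2 = 1
  c[6] = d·G[:,6] = (10110001000001111110111011)·(00010000000000000000000000) mod 2 = 0+0+0+1+0+0+0+0+0+0+0+0+0+0+0+0+0+0+0+0+0+0+0+0+0+0 mod 2 = 1
  c[7] = d·G[:,7] = (10110001000001111110111011)·(00001111111000000011111111) mod 2 = 0+0+0+0+0+0+0+1+0+0+0+0+0+0+0+0+0+0+1+0+1+1+1+0+1+1 mod 2 = 1
  c[8] = d·G[:,8] = (10110001000001111110111011)·(00001000000000000000000000) mod 2 = 0+0+0+0+0+0+0+0+0+0+0+0+0+0+0+0+0+0+0+0+0+0+0+0+0+0 mod 2 = 0
  c[9] = d·G[:,9] = (10110001000001111110111011)·(00000100000000000000000000) mod 2 = 0+0+0+0+0+0+0+0+0+0+0+0+0+0+0+0+0+0+0+0+0+0+0+0+0+0 mod 2 = 0
  c[10] = d·G[:,10] = (10110001000001111110111011)·(00000010000000000000000000) mod 2 = 0+0+0+0+0+0+0+0+0+0+0+0+0+0+0+0+0+0+0+0+0+0+0+0+0+0 mod 2 = 0
  c[11] = d·G[:,11] = (10110001000001111110111011)·(00000001000000000000000000) mod 2 = 0+0+0+0+0+0+0+1+0+0+0+0+0+0+0+0+0+0+0+0+0+0+0+0+0+0 mod 2 = 1
  c[12] = d·G[:,12] = (10110001000001111110111011)·(00000000100000000000000000) mod 2 = 0+0+0+0+0+0+0+0+0+0+0+0+0+0+0+0+0+0+0+0+0+0+0+0+0+0 mod 2 = 0
  c[13] = d·G[:,13] = (10110001000001111110111011)·(00000000010000000000000000) mod 2 = 0+0+0+0+0+0+0+0+0+0+0+0+0+0+0+0+0+0+0+0+0+0+0+0+0+0 mod 2 = 0
  c[14] = d·G[:,14] = (10110001000001111110111011)·(00000000001000000000000000) mod 2 = 0+0+0+0+0+0+0+0+0+0+0+0+0+0+0+0+0+0+0+0+0+0+0+0+0+0 mod 2 = 0
  c[15] = d·G[:,15] = (10110001000001111110111011)·(00000000000111111111111111) mod 2 = 0+0+0+0+0+0+0+0+0+0+0+0+0+1+1+1+1+1+1+0+1+1+1+0+1+1 mod 2 = 1
  c[16] = d·G[:,16] = (10110001000001111110111011)·(00000000000100000000000000) mod 2 = 0+0+0+0+0+0+0+0+0+0+0+0+0+0+0+0+0+0+0+0+0+0+0+0+0+0 mod 2 = 0
  c[17] = d·G[:,17] = (10110001000001111110111011)·(00000000000010000000000000) mod 2 = 0+0+0+0+0+0+0+0+0+0+0+0+0+0+0+0+0+0+0+0+0+0+0+0+0+0 mod 2 = 0
  c[18] = d·G[:,18] = (10110001000001111110111011)·(00000000000001000000000000) mod 2 = 0+0+0+0+0+0+0+0+0+0+0+0+0+1+0+0+0+0+0+0+0+0+0+0+0+0 mod 2 = 1
  c[19] = d·G[:,19] = (10110001000001111110111011)·(00000000000000100000000000) mod 2 = 0+0+0+0+0+0+0+0+0+0+0+0+0+0+1+0+0+0+0+0+0+0+0+0+0+0 mod 2 = 1
  c[20] = d·G[:,20] = (10110001000001111110111011)·(00000000000000010000000000) mod 2 = 0+0+0+0+0+0+0+0+0+0+0+0+0+0+0+1+0+0+0+0+0+0+0+0+0+0 mod 2 = 1
  c[21] = d·G[:,21] = (10110001000001111110111011)·(00000000000000001000000000) mod 2 = 0+0+0+0+0+0+0+0+0+0+0+0+0+0+0+0+1+0+0+0+0+0+0+0+0+0 mod 2 = 1
  c[22] = d·G[:,22] = (10110001000001111110111011)·(00000000000000000100000000) mod 2 = 0+0+0+0+0+0+0+0+0+0+0+0+0+0+0+0+0+1+0+0+0+0+0+0+0+0 mod 2 = 1
  c[23] = d·G[:,23] = (10110001000001111110111011)·(00000000000000000010000000) mod 2 = 0+0+0+0+0+0+0+0+0+0+0+0+0+0+0+0+0+0+1+0+0+0+0+0+0+0 mod 2 = 1
  c[24] = d·G[:,24] = (10110001000001111110111011)·(00000000000000000001000000) mod 2 = 0+0+0+0+0+0+0+0+0+0+0+0+0+0+0+0+0+0+0+0+0+0+0+0+0+0 mod 2 = 0
  c[25] = d·G[:,25] = (10110001000001111110111011)·(00000000000000000000100000) mod 2 = 0+0+0+0+0+0+0+0+0+0+0+0+0+0+0+0+0+0+0+0+1+0+0+0+0+0 mod 2 = 1
  c[26] = d·G[:,26] = (10110001000001111110111011)·(00000000000000000000010000) mod 2 = 0+0+0+0+0+0+0+0+0+0+0+0+0+0+0+0+0+0+0+0+0+1+0+0+0+0 mod 2 = 1
  c[27] = d·G[:,27] = (10110001000001111110111011)·(00000000000000000000001000) mod 2 = 0+0+0+0+0+0+0+0+0+0+0+0+0+0+0+0+0+0+0+0+0+0+1+0+0+0 mod 2 = 1
  c[28] = d·G[:,28] = (10110001000001111110111011)·(00000000000000000000000100) mod 2 = 0+0+0+0+0+0+0+0+0+0+0+0+0+0+0+0+0+0+0+0+0+0+0+0+0+0 mod 2 = 0
  c[29] = d·G[:,29] = (10110001000001111110111011)·(00000000000000000000000010) mod 2 = 0+0+0+0+0+0+0+0+0+0+0+0+0+0+0+0+0+0+0+0+0+0+0+0+1+0 mod 2 = 1
  c[30] = d·G[:,30] = (10110001000001111110111011)·(00000000000000000000000001) mod 2 = 0+0+0+0+0+0+0+0+0+0+0+0+0+0+0+0+0+0+0+0+0+0+0+0+0+1 mod 2 = 1
Codeword = 1010011100010001001111110111011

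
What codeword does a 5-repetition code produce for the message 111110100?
Repeat each bit 5× and concatenate:
1→11111  1→11111  1→11111  1→11111  1→11111  0→00000  1→11111  0→00000  0→00000
Codeword = 111111111111111111111111100000111110000000000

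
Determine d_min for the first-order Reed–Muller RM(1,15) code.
d_min = 16384 (RM(1,15) has length 32768 and minimum distance 2^(m−1) = 16384).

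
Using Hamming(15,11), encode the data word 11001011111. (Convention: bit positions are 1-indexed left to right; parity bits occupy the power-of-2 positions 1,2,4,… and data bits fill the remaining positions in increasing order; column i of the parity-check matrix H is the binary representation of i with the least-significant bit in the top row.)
Codeword c = d · G (mod 2), d = 11001011111:
  c[0] = d·G[:,0] = (11001011111)·(11011010101) mod 2 = 1+1+0+0+1+0+1+0+1+0+1 mod 2 = 0
  c[1] = d·G[:,1] = (11001011111)·(10110110011) mod 2 = 1+0+0+0+0+0+1+0+0+1+1 mod 2 = 0
  c[2] = d·G[:,2] = (11001011111)·(10000000000) mod 2 = 1+0+0+0+0+0+0+0+0+0+0 mod 2 = 1
  c[3] = d·G[:,3] = (11001011111)·(01110001111) mod 2 = 0+1+0+0+0+0+0+1+1+1+1 mod 2 = 1
  c[4] = d·G[:,4] = (11001011111)·(01000000000) mod 2 = 0+1+0+0+0+0+0+0+0+0+0 mod 2 = 1
  c[5] = d·G[:,5] = (11001011111)·(00100000000) mod 2 = 0+0+0+0+0+0+0+0+0+0+0 mod 2 = 0
  c[6] = d·G[:,6] = (11001011111)·(00010000000) mod 2 = 0+0+0+0+0+0+0+0+0+0+0 mod 2 = 0
  c[7] = d·G[:,7] = (11001011111)·(00001111111) mod 2 = 0+0+0+0+1+0+1+1+1+1+1 mod 2 = 0
  c[8] = d·G[:,8] = (11001011111)·(00001000000) mod 2 = 0+0+0+0+1+0+0+0+0+0+0 mod 2 = 1
  c[9] = d·G[:,9] = (11001011111)·(00000100000) mod 2 = 0+0+0+0+0+0+0+0+0+0+0 mod 2 = 0
  c[10] = d·G[:,10] = (11001011111)·(00000010000) mod 2 = 0+0+0+0+0+0+1+0+0+0+0 mod 2 = 1
  c[11] = d·G[:,11] = (11001011111)·(00000001000) mod 2 = 0+0+0+0+0+0+0+1+0+0+0 mod 2 = 1
  c[12] = d·G[:,12] = (11001011111)·(00000000100) mod 2 = 0+0+0+0+0+0+0+0+1+0+0 mod 2 = 1
  c[13] = d·G[:,13] = (11001011111)·(00000000010) mod 2 = 0+0+0+0+0+0+0+0+0+1+0 mod 2 = 1
  c[14] = d·G[:,14] = (11001011111)·(00000000001) mod 2 = 0+0+0+0+0+0+0+0+0+0+1 mod 2 = 1
Codeword = 001110001011111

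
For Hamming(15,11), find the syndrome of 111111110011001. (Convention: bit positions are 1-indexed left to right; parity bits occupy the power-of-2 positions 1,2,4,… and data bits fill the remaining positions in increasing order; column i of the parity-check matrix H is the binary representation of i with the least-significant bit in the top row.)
Syndrome s = H · r^T (mod 2), r = 111111110011001:
  s[0] = (101010101010101)·(111111110011001) mod 2 = 1+0+1+0+1+0+1+0+0+0+1+0+0+0+1 mod 2 = 0
  s[1] = (011001100110011)·(111111110011001) mod 2 = 0+1+1+0+0+1+1+0+0+0+1+0+0+0+1 mod 2 = 0
  s[2] = (000111100001111)·(111111110011001) mod 2 = 0+0+0+1+1+1+1+0+0+0+0+1+0+0+1 mod 2 = 0
  s[3] = (000000011111111)·(111111110011001) mod 2 = 0+0+0+0+0+0+0+1+0+0+1+1+0+0+1 mod 2 = 0
Syndrome = 0000
s = 0: no error detected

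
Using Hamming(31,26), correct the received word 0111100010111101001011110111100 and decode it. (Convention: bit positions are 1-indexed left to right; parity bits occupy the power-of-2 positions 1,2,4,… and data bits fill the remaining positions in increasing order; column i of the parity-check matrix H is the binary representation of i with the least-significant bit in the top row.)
Syndrome s = H · r^T (mod 2), r = 0111100010111101001011110111100:
  s[0] = (1010101010101010101010101010101)·(0111100010111101001011110111100) mod 2 = 0+0+1+0+1+0+0+0+1+0+1+0+1+0+0+0+0+0+1+0+1+0+1+0+0+0+1+0+1+0+0 mod 2 = 0
  s[1] = (0110011001100110011001100110011)·(0111100010111101001011110111100) mod 2 = 0+1+1+0+0+0+0+0+0+0+1+0+0+1+0+0+0+0+1+0+0+1+1+0+0+1+1+0+0+0+0 mod 2 = 1
  s[2] = (0001111000011110000111100001111)·(0111100010111101001011110111100) mod 2 = 0+0+0+1+1+0+0+0+0+0+0+1+1+1+0+0+0+0+0+0+1+1+1+0+0+0+0+1+1+0+0 mod 2 = 0
  s[3] = (0000000111111110000000011111111)·(0111100010111101001011110111100) mod 2 = 0+0+0+0+0+0+0+0+1+0+1+1+1+1+0+0+0+0+0+0+0+0+0+1+0+1+1+1+1+0+0 mod 2 = 0
  s[4] = (0000000000000001111111111111111)·(0111100010111101001011110111100) mod 2 = 0+0+0+0+0+0+0+0+0+0+0+0+0+0+0+1+0+0+1+0+1+1+1+1+0+1+1+1+1+0+0 mod 2 = 0
Syndrome = 01000
Column 2 of H equals this syndrome → error at bit 2 (1-indexed).
Flip bit 2: 0111100010111101001011110111100 → 0011100010111101001011110111100
Extract data bits at positions {3,5,6,7,9,10,11,12,13,14,15,17,18,19,20,21,22,23,24,25,26,27,28,29,30,31}: 11001011110001011110111100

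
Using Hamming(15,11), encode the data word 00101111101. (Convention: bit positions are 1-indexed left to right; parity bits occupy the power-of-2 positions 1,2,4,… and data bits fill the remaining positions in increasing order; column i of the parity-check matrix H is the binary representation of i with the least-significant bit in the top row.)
Codeword c = d · G (mod 2), d = 00101111101:
  c[0] = d·G[:,0] = (00101111101)·(11011010101) mod 2 = 0+0+0+0+1+0+1+0+1+0+1 mod 2 = 0
  c[1] = d·G[:,1] = (00101111101)·(10110110011) mod 2 = 0+0+1+0+0+1+1+0+0+0+1 mod 2 = 0
  c[2] = d·G[:,2] = (00101111101)·(10000000000) mod 2 = 0+0+0+0+0+0+0+0+0+0+0 mod 2 = 0
  c[3] = d·G[:,3] = (00101111101)·(01110001111) mod 2 = 0+0+1+0+0+0+0+1+1+0+1 mod 2 = 0
  c[4] = d·G[:,4] = (00101111101)·(01000000000) mod 2 = 0+0+0+0+0+0+0+0+0+0+0 mod 2 = 0
  c[5] = d·G[:,5] = (00101111101)·(00100000000) mod 2 = 0+0+1+0+0+0+0+0+0+0+0 mod 2 = 1
  c[6] = d·G[:,6] = (00101111101)·(00010000000) mod 2 = 0+0+0+0+0+0+0+0+0+0+0 mod 2 = 0
  c[7] = d·G[:,7] = (00101111101)·(00001111111) mod 2 = 0+0+0+0+1+1+1+1+1+0+1 mod 2 = 0
  c[8] = d·G[:,8] = (00101111101)·(00001000000) mod 2 = 0+0+0+0+1+0+0+0+0+0+0 mod 2 = 1
  c[9] = d·G[:,9] = (00101111101)·(00000100000) mod 2 = 0+0+0+0+0+1+0+0+0+0+0 mod 2 = 1
  c[10] = d·G[:,10] = (00101111101)·(00000010000) mod 2 = 0+0+0+0+0+0+1+0+0+0+0 mod 2 = 1
  c[11] = d·G[:,11] = (00101111101)·(00000001000) mod 2 = 0+0+0+0+0+0+0+1+0+0+0 mod 2 = 1
  c[12] = d·G[:,12] = (00101111101)·(00000000100) mod 2 = 0+0+0+0+0+0+0+0+1+0+0 mod 2 = 1
  c[13] = d·G[:,13] = (00101111101)·(00000000010) mod 2 = 0+0+0+0+0+0+0+0+0+0+0 mod 2 = 0
  c[14] = d·G[:,14] = (00101111101)·(00000000001) mod 2 = 0+0+0+0+0+0+0+0+0+0+1 mod 2 = 1
Codeword = 000001001111101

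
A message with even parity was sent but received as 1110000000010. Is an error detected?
Sum of received bits: 1+1+1+0+0+0+0+0+0+0+0+1+0 = 4; 4 mod 2 = 0. Result is 0 → no error detected.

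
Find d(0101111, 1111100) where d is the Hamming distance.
XOR = 1010011, count of 1s = 4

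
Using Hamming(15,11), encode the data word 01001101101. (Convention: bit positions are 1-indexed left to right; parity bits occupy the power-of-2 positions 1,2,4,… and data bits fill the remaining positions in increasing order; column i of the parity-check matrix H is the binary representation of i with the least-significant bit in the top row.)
Codeword c = d · G (mod 2), d = 01001101101:
  c[0] = d·G[:,0] = (01001101101)·(11011010101) mod 2 = 0+1+0+0+1+0+0+0+1+0+1 mod 2 = 0
  c[1] = d·G[:,1] = (01001101101)·(10110110011) mod 2 = 0+0+0+0+0+1+0+0+0+0+1 mod 2 = 0
  c[2] = d·G[:,2] = (01001101101)·(10000000000) mod 2 = 0+0+0+0+0+0+0+0+0+0+0 mod 2 = 0
  c[3] = d·G[:,3] = (01001101101)·(01110001111) mod 2 = 0+1+0+0+0+0+0+1+1+0+1 mod 2 = 0
  c[4] = d·G[:,4] = (01001101101)·(01000000000) mod 2 = 0+1+0+0+0+0+0+0+0+0+0 mod 2 = 1
  c[5] = d·G[:,5] = (01001101101)·(00100000000) mod 2 = 0+0+0+0+0+0+0+0+0+0+0 mod 2 = 0
  c[6] = d·G[:,6] = (01001101101)·(00010000000) mod 2 = 0+0+0+0+0+0+0+0+0+0+0 mod 2 = 0
  c[7] = d·G[:,7] = (01001101101)·(00001111111) mod 2 = 0+0+0+0+1+1+0+1+1+0+1 mod 2 = 1
  c[8] = d·G[:,8] = (01001101101)·(00001000000) mod 2 = 0+0+0+0+1+0+0+0+0+0+0 mod 2 = 1
  c[9] = d·G[:,9] = (01001101101)·(00000100000) mod 2 = 0+0+0+0+0+1+0+0+0+0+0 mod 2 = 1
  c[10] = d·G[:,10] = (01001101101)·(00000010000) mod 2 = 0+0+0+0+0+0+0+0+0+0+0 mod 2 = 0
  c[11] = d·G[:,11] = (01001101101)·(00000001000) mod 2 = 0+0+0+0+0+0+0+1+0+0+0 mod 2 = 1
  c[12] = d·G[:,12] = (01001101101)·(00000000100) mod 2 = 0+0+0+0+0+0+0+0+1+0+0 mod 2 = 1
  c[13] = d·G[:,13] = (01001101101)·(00000000010) mod 2 = 0+0+0+0+0+0+0+0+0+0+0 mod 2 = 0
  c[14] = d·G[:,14] = (01001101101)·(00000000001) mod 2 = 0+0+0+0+0+0+0+0+0+0+1 mod 2 = 1
Codeword = 000010011101101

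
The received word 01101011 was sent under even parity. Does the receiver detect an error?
Sum of received bits: 0+1+1+0+1+0+1+1 = 5; 5 mod 2 = 1. Result is 1 ≠ 0 → error detected.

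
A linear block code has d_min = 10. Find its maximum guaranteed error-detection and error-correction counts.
(a) Detection requires d_min ≥ e+1, so e ≤ d_min − 1 = 9.
(b) Correction requires d_min ≥ 2t+1, so t ≤ ⌊(d_min − 1)/2⌋ = ⌊9/2⌋ = 4.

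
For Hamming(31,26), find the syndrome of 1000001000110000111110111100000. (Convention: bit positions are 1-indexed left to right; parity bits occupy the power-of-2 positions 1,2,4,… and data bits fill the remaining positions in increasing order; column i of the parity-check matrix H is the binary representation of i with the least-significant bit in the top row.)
Syndrome s = H · r^T (mod 2), r = 1000001000110000111110111100000:
  s[0] = (1010101010101010101010101010101)·(1000001000110000111110111100000) mod 2 = 1+0+0+0+0+0+1+0+0+0+1+0+0+0+0+0+1+0+1+0+1+0+1+0+1+0+0+0+0+0+0 mod 2 = 0
  s[1] = (0110011001100110011001100110011)·(1000001000110000111110111100000) mod 2 = 0+0+0+0+0+0+1+0+0+0+1+0+0+0+0+0+0+1+1+0+0+0+1+0+0+1+0+0+0+0+0 mod 2 = 0
  s[2] = (0001111000011110000111100001111)·(1000001000110000111110111100000) mod 2 = 0+0+0+0+0+0+1+0+0+0+0+1+0+0+0+0+0+0+0+1+1+0+1+0+0+0+0+0+0+0+0 mod 2 = 1
  s[3] = (0000000111111110000000011111111)·(1000001000110000111110111100000) mod 2 = 0+0+0+0+0+0+0+0+0+0+1+1+0+0+0+0+0+0+0+0+0+0+0+1+1+1+0+0+0+0+0 mod 2 = 1
  s[4] = (0000000000000001111111111111111)·(1000001000110000111110111100000) mod 2 = 0+0+0+0+0+0+0+0+0+0+0+0+0+0+0+0+1+1+1+1+1+0+1+1+1+1+0+0+0+0+0 mod 2 = 1
Syndrome = 00111
Non-zero syndrome: error at position 28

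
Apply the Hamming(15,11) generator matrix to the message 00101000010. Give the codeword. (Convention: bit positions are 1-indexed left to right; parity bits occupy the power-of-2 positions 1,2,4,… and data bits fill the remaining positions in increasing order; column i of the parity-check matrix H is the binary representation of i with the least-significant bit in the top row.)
Codeword c = d · G (mod 2), d = 00101000010:
  c[0] = d·G[:,0] = (00101000010)·(11011010101) mod 2 = 0+0+0+0+1+0+0+0+0+0+0 mod 2 = 1
  c[1] = d·G[:,1] = (00101000010)·(10110110011) mod 2 = 0+0+1+0+0+0+0+0+0+1+0 mod 2 = 0
  c[2] = d·G[:,2] = (00101000010)·(10000000000) mod 2 = 0+0+0+0+0+0+0+0+0+0+0 mod 2 = 0
  c[3] = d·G[:,3] = (00101000010)·(01110001111) mod 2 = 0+0+1+0+0+0+0+0+0+1+0 mod 2 = 0
  c[4] = d·G[:,4] = (00101000010)·(01000000000) mod 2 = 0+0+0+0+0+0+0+0+0+0+0 mod 2 = 0
  c[5] = d·G[:,5] = (00101000010)·(00100000000) mod 2 = 0+0+1+0+0+0+0+0+0+0+0 mod 2 = 1
  c[6] = d·G[:,6] = (00101000010)·(00010000000) mod 2 = 0+0+0+0+0+0+0+0+0+0+0 mod 2 = 0
  c[7] = d·G[:,7] = (00101000010)·(00001111111) mod 2 = 0+0+0+0+1+0+0+0+0+1+0 mod 2 = 0
  c[8] = d·G[:,8] = (00101000010)·(00001000000) mod 2 = 0+0+0+0+1+0+0+0+0+0+0 mod 2 = 1
  c[9] = d·G[:,9] = (00101000010)·(00000100000) mod 2 = 0+0+0+0+0+0+0+0+0+0+0 mod 2 = 0
  c[10] = d·G[:,10] = (00101000010)·(00000010000) mod 2 = 0+0+0+0+0+0+0+0+0+0+0 mod 2 = 0
  c[11] = d·G[:,11] = (00101000010)·(00000001000) mod 2 = 0+0+0+0+0+0+0+0+0+0+0 mod 2 = 0
  c[12] = d·G[:,12] = (00101000010)·(00000000100) mod 2 = 0+0+0+0+0+0+0+0+0+0+0 mod 2 = 0
  c[13] = d·G[:,13] = (00101000010)·(00000000010) mod 2 = 0+0+0+0+0+0+0+0+0+1+0 mod 2 = 1
  c[14] = d·G[:,14] = (00101000010)·(00000000001) mod 2 = 0+0+0+0+0+0+0+0+0+0+0 mod 2 = 0
Codeword = 100001001000010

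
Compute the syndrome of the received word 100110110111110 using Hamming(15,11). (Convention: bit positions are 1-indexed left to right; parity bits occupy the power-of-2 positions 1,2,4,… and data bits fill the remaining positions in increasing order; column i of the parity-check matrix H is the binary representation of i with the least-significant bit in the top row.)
Syndrome s = H · r^T (mod 2), r = 100110110111110:
  s[0] = (101010101010101)·(100110110111110) mod 2 = 1+0+0+0+1+0+1+0+0+0+1+0+1+0+0 mod 2 = 1
  s[1] = (011001100110011)·(100110110111110) mod 2 = 0+0+0+0+0+0+1+0+0+1+1+0+0+1+0 mod 2 = 0
  s[2] = (000111100001111)·(100110110111110) mod 2 = 0+0+0+1+1+0+1+0+0+0+0+1+1+1+0 mod 2 = 0
  s[3] = (000000011111111)·(100110110111110) mod 2 = 0+0+0+0+0+0+0+1+0+1+1+1+1+1+0 mod 2 = 0
Syndrome = 1000
Non-zero syndrome: error at position 1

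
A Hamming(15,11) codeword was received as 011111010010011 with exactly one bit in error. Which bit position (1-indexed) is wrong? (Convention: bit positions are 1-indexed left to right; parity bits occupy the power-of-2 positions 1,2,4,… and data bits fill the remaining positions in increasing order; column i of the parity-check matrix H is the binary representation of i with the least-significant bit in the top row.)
Syndrome s = H · r^T (mod 2), r = 011111010010011:
  s[0] = (101010101010101)·(011111010010011) mod 2 = 0+0+1+0+1+0+0+0+0+0+1+0+0+0+1 mod 2 = 0
  s[1] = (011001100110011)·(011111010010011) mod 2 = 0+1+1+0+0+1+0+0+0+0+1+0+0+1+1 mod 2 = 0
  s[2] = (000111100001111)·(011111010010011) mod 2 = 0+0+0+1+1+1+0+0+0+0+0+0+0+1+1 mod 2 = 1
  s[3] = (000000011111111)·(011111010010011) mod 2 = 0+0+0+0+0+0+0+1+0+0+1+0+0+1+1 mod 2 = 0
Syndrome = 0010
Column i of H is the binary representation of i, so the syndrome is the binary index of the flipped bit.
Read s = 0010 with s[0] as LSB: 0·2^0 + 0·2^1 + 1·2^2 + 0·2^3 = 4.
Error is at bit position 4.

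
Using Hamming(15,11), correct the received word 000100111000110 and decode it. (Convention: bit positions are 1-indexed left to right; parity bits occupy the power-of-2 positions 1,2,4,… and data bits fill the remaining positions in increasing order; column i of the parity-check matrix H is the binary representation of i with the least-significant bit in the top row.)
Syndrome s = H · r^T (mod 2), r = 000100111000110:
  s[0] = (101010101010101)·(000100111000110) mod 2 = 0+0+0+0+0+0+1+0+1+0+0+0+1+0+0 mod 2 = 1
  s[1] = (011001100110011)·(000100111000110) mod 2 = 0+0+0+0+0+0+1+0+0+0+0+0+0+1+0 mod 2 = 0
  s[2] = (000111100001111)·(000100111000110) mod 2 = 0+0+0+1+0+0+1+0+0+0+0+0+1+1+0 mod 2 = 0
  s[3] = (000000011111111)·(000100111000110) mod 2 = 0+0+0+0+0+0+0+1+1+0+0+0+1+1+0 mod 2 = 0
Syndrome = 1000
Column 1 of H equals this syndrome → error at bit 1 (1-indexed).
Flip bit 1: 000100111000110 → 100100111000110
Extract data bits at positions {3,5,6,7,9,10,11,12,13,14,15}: 00011000110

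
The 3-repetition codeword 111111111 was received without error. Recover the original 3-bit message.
Split into 3-bit blocks: 111 111 111
Data = 111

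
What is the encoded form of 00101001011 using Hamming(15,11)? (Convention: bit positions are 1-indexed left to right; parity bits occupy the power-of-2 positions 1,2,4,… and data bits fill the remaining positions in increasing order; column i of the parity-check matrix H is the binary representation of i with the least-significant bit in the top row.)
Codeword c = d · G (mod 2), d = 00101001011:
  c[0] = d·G[:,0] = (00101001011)·(11011010101) mod 2 = 0+0+0+0+1+0+0+0+0+0+1 mod 2 = 0
  c[1] = d·G[:,1] = (00101001011)·(10110110011) mod 2 = 0+0+1+0+0+0+0+0+0+1+1 mod 2 = 1
  c[2] = d·G[:,2] = (00101001011)·(10000000000) mod 2 = 0+0+0+0+0+0+0+0+0+0+0 mod 2 = 0
  c[3] = d·G[:,3] = (00101001011)·(01110001111) mod 2 = 0+0+1+0+0+0+0+1+0+1+1 mod 2 = 0
  c[4] = d·G[:,4] = (00101001011)·(01000000000) mod 2 = 0+0+0+0+0+0+0+0+0+0+0 mod 2 = 0
  c[5] = d·G[:,5] = (00101001011)·(00100000000) mod 2 = 0+0+1+0+0+0+0+0+0+0+0 mod 2 = 1
  c[6] = d·G[:,6] = (00101001011)·(00010000000) mod 2 = 0+0+0+0+0+0+0+0+0+0+0 mod 2 = 0
  c[7] = d·G[:,7] = (00101001011)·(00001111111) mod 2 = 0+0+0+0+1+0+0+1+0+1+1 mod 2 = 0
  c[8] = d·G[:,8] = (00101001011)·(00001000000) mod 2 = 0+0+0+0+1+0+0+0+0+0+0 mod 2 = 1
  c[9] = d·G[:,9] = (00101001011)·(00000100000) mod 2 = 0+0+0+0+0+0+0+0+0+0+0 mod 2 = 0
  c[10] = d·G[:,10] = (00101001011)·(00000010000) mod 2 = 0+0+0+0+0+0+0+0+0+0+0 mod 2 = 0
  c[11] = d·G[:,11] = (00101001011)·(00000001000) mod 2 = 0+0+0+0+0+0+0+1+0+0+0 mod 2 = 1
  c[12] = d·G[:,12] = (00101001011)·(00000000100) mod 2 = 0+0+0+0+0+0+0+0+0+0+0 mod 2 = 0
  c[13] = d·G[:,13] = (00101001011)·(00000000010) mod 2 = 0+0+0+0+0+0+0+0+0+1+0 mod 2 = 1
  c[14] = d·G[:,14] = (00101001011)·(00000000001) mod 2 = 0+0+0+0+0+0+0+0+0+0+1 mod 2 = 1
Codeword = 010001001001011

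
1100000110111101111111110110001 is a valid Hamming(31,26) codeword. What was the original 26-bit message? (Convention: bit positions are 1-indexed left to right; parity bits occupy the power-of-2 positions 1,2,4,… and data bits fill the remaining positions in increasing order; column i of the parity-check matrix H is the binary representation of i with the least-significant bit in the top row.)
Parity bits occupy power-of-2 positions; data bits are at positions {3,5,6,7,9,10,11,12,13,14,15,17,18,19,20,21,22,23,24,25,26,27,28,29,30,31} (1-indexed).
Extract: c[3]=0 c[5]=0 c[6]=0 c[7]=0 c[9]=1 c[10]=0 c[11]=1 c[12]=1 c[13]=1 c[14]=1 c[15]=0 c[17]=1 c[18]=1 c[19]=1 c[20]=1 c[21]=1 c[22]=1 c[23]=1 c[24]=1 c[25]=0 c[26]=1 c[27]=1 c[28]=0 c[29]=0 c[30]=0 c[31]=1
Data = 00001011110111111110110001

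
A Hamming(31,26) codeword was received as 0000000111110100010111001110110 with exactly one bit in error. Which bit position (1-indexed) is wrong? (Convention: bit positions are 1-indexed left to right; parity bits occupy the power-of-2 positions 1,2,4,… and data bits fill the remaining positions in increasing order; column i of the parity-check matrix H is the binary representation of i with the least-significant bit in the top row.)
Syndrome s = H · r^T (mod 2), r = 0000000111110100010111001110110:
  s[0] = (1010101010101010101010101010101)·(0000000111110100010111001110110) mod 2 = 0+0+0+0+0+0+0+0+1+0+1+0+0+0+0+0+0+0+0+0+1+0+0+0+1+0+1+0+1+0+0 mod 2 = 0
  s[1] = (0110011001100110011001100110011)·(0000000111110100010111001110110) mod 2 = 0+0+0+0+0+0+0+0+0+1+1+0+0+1+0+0+0+1+0+0+0+1+0+0+0+1+1+0+0+1+0 mod 2 = 0
  s[2] = (0001111000011110000111100001111)·(0000000111110100010111001110110) mod 2 = 0+0+0+0+0+0+0+0+0+0+0+1+0+1+0+0+0+0+0+1+1+1+0+0+0+0+0+0+1+1+0 mod 2 = 1
  s[3] = (0000000111111110000000011111111)·(0000000111110100010111001110110) mod 2 = 0+0+0+0+0+0+0+1+1+1+1+1+0+1+0+0+0+0+0+0+0+0+0+0+1+1+1+0+1+1+0 mod 2 = 1
  s[4] = (0000000000000001111111111111111)·(0000000111110100010111001110110) mod 2 = 0+0+0+0+0+0+0+0+0+0+0+0+0+0+0+0+0+1+0+1+1+1+0+0+1+1+1+0+1+1+0 mod 2 = 1
Syndrome = 00111
Column i of H is the binary representation of i, so the syndrome is the binary index of the flipped bit.
Read s = 00111 with s[0] as LSB: 0·2^0 + 0·2^1 + 1·2^2 + 1·2^3 + 1·2^4 = 28.
Error is at bit position 28.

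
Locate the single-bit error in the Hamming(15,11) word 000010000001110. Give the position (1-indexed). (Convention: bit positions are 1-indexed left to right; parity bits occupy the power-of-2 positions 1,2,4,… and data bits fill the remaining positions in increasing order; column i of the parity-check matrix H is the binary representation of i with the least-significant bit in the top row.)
Syndrome s = H · r^T (mod 2), r = 000010000001110:
  s[0] = (101010101010101)·(000010000001110) mod 2 = 0+0+0+0+1+0+0+0+0+0+0+0+1+0+0 mod 2 = 0
  s[1] = (011001100110011)·(000010000001110) mod 2 = 0+0+0+0+0+0+0+0+0+0+0+0+0+1+0 mod 2 = 1
  s[2] = (000111100001111)·(000010000001110) mod 2 = 0+0+0+0+1+0+0+0+0+0+0+1+1+1+0 mod 2 = 0
  s[3] = (000000011111111)·(000010000001110) mod 2 = 0+0+0+0+0+0+0+0+0+0+0+1+1+1+0 mod 2 = 1
Syndrome = 0101
Column i of H is the binary representation of i, so the syndrome is the binary index of the flipped bit.
Read s = 0101 with s[0] as LSB: 0·2^0 + 1·2^1 + 0·2^2 + 1·2^3 = 10.
Error is at bit position 10.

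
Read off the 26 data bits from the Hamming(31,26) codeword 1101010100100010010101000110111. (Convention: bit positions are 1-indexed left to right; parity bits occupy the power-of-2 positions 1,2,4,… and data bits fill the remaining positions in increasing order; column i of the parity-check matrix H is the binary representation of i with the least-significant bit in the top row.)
Parity bits occupy power-of-2 positions; data bits are at positions {3,5,6,7,9,10,11,12,13,14,15,17,18,19,20,21,22,23,24,25,26,27,28,29,30,31} (1-indexed).
Extract: c[3]=0 c[5]=0 c[6]=1 c[7]=0 c[9]=0 c[10]=0 c[11]=1 c[12]=0 c[13]=0 c[14]=0 c[15]=1 c[17]=0 c[18]=1 c[19]=0 c[20]=1 c[21]=0 c[22]=1 c[23]=0 c[24]=0 c[25]=0 c[26]=1 c[27]=1 c[28]=0 c[29]=1 c[30]=1 c[31]=1
Data = 00100010001010101000110111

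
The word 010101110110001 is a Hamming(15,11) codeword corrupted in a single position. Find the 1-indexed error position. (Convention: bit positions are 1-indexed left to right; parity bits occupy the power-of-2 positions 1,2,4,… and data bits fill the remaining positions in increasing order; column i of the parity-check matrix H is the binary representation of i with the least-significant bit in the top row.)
Syndrome s = H · r^T (mod 2), r = 010101110110001:
  s[0] = (101010101010101)·(010101110110001) mod 2 = 0+0+0+0+0+0+1+0+0+0+1+0+0+0+1 mod 2 = 1
  s[1] = (011001100110011)·(010101110110001) mod 2 = 0+1+0+0+0+1+1+0+0+1+1+0+0+0+1 mod 2 = 0
  s[2] = (000111100001111)·(010101110110001) mod 2 = 0+0+0+1+0+1+1+0+0+0+0+0+0+0+1 mod 2 = 0
  s[3] = (000000011111111)·(010101110110001) mod 2 = 0+0+0+0+0+0+0+1+0+1+1+0+0+0+1 mod 2 = 0
Syndrome = 1000
Column i of H is the binary representation of i, so the syndrome is the binary index of the flipped bit.
Read s = 1000 with s[0] as LSB: 1·2^0 + 0·2^1 + 0·2^2 + 0·2^3 = 1.
Error is at bit position 1.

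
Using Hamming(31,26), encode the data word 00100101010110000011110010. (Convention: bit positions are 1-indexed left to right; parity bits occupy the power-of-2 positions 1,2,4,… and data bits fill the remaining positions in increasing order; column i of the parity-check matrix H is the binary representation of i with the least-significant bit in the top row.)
Codeword c = d · G (mod 2), d = 00100101010110000011110010:
  c[0] = d·G[:,0] = (00100101010110000011110010)·(11011010101101010101010101) mod 2 = 0+0+0+0+0+0+0+0+0+0+0+1+0+0+0+0+0+0+0+1+0+1+0+0+0+0 mod 2 = 1
  c[1] = d·G[:,1] = (00100101010110000011110010)·(10110110011011001100110011) mod 2 = 0+0+1+0+0+1+0+0+0+1+0+0+1+0+0+0+0+0+0+0+1+1+0+0+1+0 mod 2 = 1
  c[2] = d·G[:,2] = (00100101010110000011110010)·(10000000000000000000000000) mod 2 = 0+0+0+0+0+0+0+0+0+0+0+0+0+0+0+0+0+0+0+0+0+0+0+0+0+0 mod 2 = 0
  c[3] = d·G[:,3] = (00100101010110000011110010)·(01110001111000111100001111) mod 2 = 0+0+1+0+0+0+0+1+0+1+0+0+0+0+0+0+0+0+0+0+0+0+0+0+1+0 mod 2 = 0
  c[4] = d·G[:,4] = (00100101010110000011110010)·(01000000000000000000000000) mod 2 = 0+0+0+0+0+0+0+0+0+0+0+0+0+0+0+0+0+0+0+0+0+0+0+0+0+0 mod 2 = 0
  c[5] = d·G[:,5] = (00100101010110000011110010)·(00100000000000000000000000) mod 2 = 0+0+1+0+0+0+0+0+0+0+0+0+0+0+0+0+0+0+0+0+0+0+0+0+0+0 mod 2 = 1
  c[6] = d·G[:,6] = (00100101010110000011110010)·(00010000000000000000000000) mod 2 = 0+0+0+0+0+0+0+0+0+0+0+0+0+0+0+0+0+0+0+0+0+0+0+0+0+0 mod 2 = 0
  c[7] = d·G[:,7] = (00100101010110000011110010)·(00001111111000000011111111) mod 2 = 0+0+0+0+0+1+0+1+0+1+0+0+0+0+0+0+0+0+1+1+1+1+0+0+1+0 mod 2 = 0
  c[8] = d·G[:,8] = (00100101010110000011110010)·(00001000000000000000000000) mod 2 = 0+0+0+0+0+0+0+0+0+0+0+0+0+0+0+0+0+0+0+0+0+0+0+0+0+0 mod 2 = 0
  c[9] = d·G[:,9] = (00100101010110000011110010)·(00000100000000000000000000) mod 2 = 0+0+0+0+0+1+0+0+0+0+0+0+0+0+0+0+0+0+0+0+0+0+0+0+0+0 mod 2 = 1
  c[10] = d·G[:,10] = (00100101010110000011110010)·(00000010000000000000000000) mod 2 = 0+0+0+0+0+0+0+0+0+0+0+0+0+0+0+0+0+0+0+0+0+0+0+0+0+0 mod 2 = 0
  c[11] = d·G[:,11] = (00100101010110000011110010)·(00000001000000000000000000) mod 2 = 0+0+0+0+0+0+0+1+0+0+0+0+0+0+0+0+0+0+0+0+0+0+0+0+0+0 mod 2 = 1
  c[12] = d·G[:,12] = (00100101010110000011110010)·(00000000100000000000000000) mod 2 = 0+0+0+0+0+0+0+0+0+0+0+0+0+0+0+0+0+0+0+0+0+0+0+0+0+0 mod 2 = 0
  c[13] = d·G[:,13] = (00100101010110000011110010)·(00000000010000000000000000) mod 2 = 0+0+0+0+0+0+0+0+0+1+0+0+0+0+0+0+0+0+0+0+0+0+0+0+0+0 mod 2 = 1
  c[14] = d·G[:,14] = (00100101010110000011110010)·(00000000001000000000000000) mod 2 = 0+0+0+0+0+0+0+0+0+0+0+0+0+0+0+0+0+0+0+0+0+0+0+0+0+0 mod 2 = 0
  c[15] = d·G[:,15] = (00100101010110000011110010)·(00000000000111111111111111) mod 2 = 0+0+0+0+0+0+0+0+0+0+0+1+1+0+0+0+0+0+1+1+1+1+0+0+1+0 mod 2 = 1
  c[16] = d·G[:,16] = (00100101010110000011110010)·(00000000000100000000000000) mod 2 = 0+0+0+0+0+0+0+0+0+0+0+1+0+0+0+0+0+0+0+0+0+0+0+0+0+0 mod 2 = 1
  c[17] = d·G[:,17] = (00100101010110000011110010)·(00000000000010000000000000) mod 2 = 0+0+0+0+0+0+0+0+0+0+0+0+1+0+0+0+0+0+0+0+0+0+0+0+0+0 mod 2 = 1
  c[18] = d·G[:,18] = (00100101010110000011110010)·(00000000000001000000000000) mod 2 = 0+0+0+0+0+0+0+0+0+0+0+0+0+0+0+0+0+0+0+0+0+0+0+0+0+0 mod 2 = 0
  c[19] = d·G[:,19] = (00100101010110000011110010)·(00000000000000100000000000) mod 2 = 0+0+0+0+0+0+0+0+0+0+0+0+0+0+0+0+0+0+0+0+0+0+0+0+0+0 mod 2 = 0
  c[20] = d·G[:,20] = (00100101010110000011110010)·(00000000000000010000000000) mod 2 = 0+0+0+0+0+0+0+0+0+0+0+0+0+0+0+0+0+0+0+0+0+0+0+0+0+0 mod 2 = 0
  c[21] = d·G[:,21] = (00100101010110000011110010)·(00000000000000001000000000) mod 2 = 0+0+0+0+0+0+0+0+0+0+0+0+0+0+0+0+0+0+0+0+0+0+0+0+0+0 mod 2 = 0
  c[22] = d·G[:,22] = (00100101010110000011110010)·(00000000000000000100000000) mod 2 = 0+0+0+0+0+0+0+0+0+0+0+0+0+0+0+0+0+0+0+0+0+0+0+0+0+0 mod 2 = 0
  c[23] = d·G[:,23] = (00100101010110000011110010)·(00000000000000000010000000) mod 2 = 0+0+0+0+0+0+0+0+0+0+0+0+0+0+0+0+0+0+1+0+0+0+0+0+0+0 mod 2 = 1
  c[24] = d·G[:,24] = (00100101010110000011110010)·(00000000000000000001000000) mod 2 = 0+0+0+0+0+0+0+0+0+0+0+0+0+0+0+0+0+0+0+1+0+0+0+0+0+0 mod 2 = 1
  c[25] = d·G[:,25] = (00100101010110000011110010)·(00000000000000000000100000) mod 2 = 0+0+0+0+0+0+0+0+0+0+0+0+0+0+0+0+0+0+0+0+1+0+0+0+0+0 mod 2 = 1
  c[26] = d·G[:,26] = (00100101010110000011110010)·(00000000000000000000010000) mod 2 = 0+0+0+0+0+0+0+0+0+0+0+0+0+0+0+0+0+0+0+0+0+1+0+0+0+0 mod 2 = 1
  c[27] = d·G[:,27] = (00100101010110000011110010)·(00000000000000000000001000) mod 2 = 0+0+0+0+0+0+0+0+0+0+0+0+0+0+0+0+0+0+0+0+0+0+0+0+0+0 mod 2 = 0
  c[28] = d·G[:,28] = (00100101010110000011110010)·(00000000000000000000000100) mod 2 = 0+0+0+0+0+0+0+0+0+0+0+0+0+0+0+0+0+0+0+0+0+0+0+0+0+0 mod 2 = 0
  c[29] = d·G[:,29] = (00100101010110000011110010)·(00000000000000000000000010) mod 2 = 0+0+0+0+0+0+0+0+0+0+0+0+0+0+0+0+0+0+0+0+0+0+0+0+1+0 mod 2 = 1
  c[30] = d·G[:,30] = (00100101010110000011110010)·(00000000000000000000000001) mod 2 = 0+0+0+0+0+0+0+0+0+0+0+0+0+0+0+0+0+0+0+0+0+0+0+0+0+0 mod 2 = 0
Codeword = 1100010001010101110000011110010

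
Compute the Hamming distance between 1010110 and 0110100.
XOR = 1100010, count of 1s = 3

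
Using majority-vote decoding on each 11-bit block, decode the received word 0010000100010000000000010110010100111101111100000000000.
Split into 11-bit blocks and majority-vote each:
  block 1 = 00100001000: 2 ones, 9 zeros → 0
  block 2 = 10000000000: 1 ones, 10 zeros → 0
  block 3 = 01011001010: 5 ones, 6 zeros → 0
  block 4 = 01111011111: 9 ones, 2 zeros → 1
  block 5 = 00000000000: 0 ones, 11 zeros → 0
Decoded = 00010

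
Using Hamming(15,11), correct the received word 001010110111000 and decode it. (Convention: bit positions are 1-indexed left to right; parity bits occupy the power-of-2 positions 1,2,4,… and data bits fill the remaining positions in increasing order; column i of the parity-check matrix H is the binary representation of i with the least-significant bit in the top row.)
Syndrome s = H · r^T (mod 2), r = 001010110111000:
  s[0] = (101010101010101)·(001010110111000) mod 2 = 0+0+1+0+1+0+1+0+0+0+1+0+0+0+0 mod 2 = 0
  s[1] = (011001100110011)·(001010110111000) mod 2 = 0+0+1+0+0+0+1+0+0+1+1+0+0+0+0 mod 2 = 0
  s[2] = (000111100001111)·(001010110111000) mod 2 = 0+0+0+0+1+0+1+0+0+0+0+1+0+0+0 mod 2 = 1
  s[3] = (000000011111111)·(001010110111000) mod 2 = 0+0+0+0+0+0+0+1+0+1+1+1+0+0+0 mod 2 = 0
Syndrome = 0010
Column 4 of H equals this syndrome → error at bit 4 (1-indexed).
Flip bit 4: 001010110111000 → 001110110111000
Extract data bits at positions {3,5,6,7,9,10,11,12,13,14,15}: 11010111000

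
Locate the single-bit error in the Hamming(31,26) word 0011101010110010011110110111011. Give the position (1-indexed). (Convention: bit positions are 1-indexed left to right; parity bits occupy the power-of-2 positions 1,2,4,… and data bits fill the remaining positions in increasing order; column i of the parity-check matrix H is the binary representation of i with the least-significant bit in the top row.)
Syndrome s = H · r^T (mod 2), r = 0011101010110010011110110111011:
  s[0] = (1010101010101010101010101010101)·(0011101010110010011110110111011) mod 2 = 0+0+1+0+1+0+1+0+1+0+1+0+0+0+1+0+0+0+1+0+1+0+1+0+0+0+1+0+0+0+1 mod 2 = 1
  s[1] = (0110011001100110011001100110011)·(0011101010110010011110110111011) mod 2 = 0+0+1+0+0+0+1+0+0+0+1+0+0+0+1+0+0+1+1+0+0+0+1+0+0+1+1+0+0+1+1 mod 2 = 1
  s[2] = (0001111000011110000111100001111)·(0011101010110010011110110111011) mod 2 = 0+0+0+1+1+0+1+0+0+0+0+1+0+0+1+0+0+0+0+1+1+0+1+0+0+0+0+1+0+1+1 mod 2 = 1
  s[3] = (0000000111111110000000011111111)·(0011101010110010011110110111011) mod 2 = 0+0+0+0+0+0+0+0+1+0+1+1+0+0+1+0+0+0+0+0+0+0+0+1+0+1+1+1+0+1+1 mod 2 = 0
  s[4] = (0000000000000001111111111111111)·(0011101010110010011110110111011) mod 2 = 0+0+0+0+0+0+0+0+0+0+0+0+0+0+0+0+0+1+1+1+1+0+1+1+0+1+1+1+0+1+1 mod 2 = 1
Syndrome = 11101
Column i of H is the binary representation of i, so the syndrome is the binary index of the flipped bit.
Read s = 11101 with s[0] as LSB: 1·2^0 + 1·2^1 + 1·2^2 + 0·2^3 + 1·2^4 = 23.
Error is at bit position 23.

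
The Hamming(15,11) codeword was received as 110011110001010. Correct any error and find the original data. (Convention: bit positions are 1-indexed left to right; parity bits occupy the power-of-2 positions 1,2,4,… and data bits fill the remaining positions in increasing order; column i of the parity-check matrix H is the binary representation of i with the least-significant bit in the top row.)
Syndrome s = H · r^T (mod 2), r = 110011110001010:
  s[0] = (101010101010101)·(110011110001010) mod 2 = 1+0+0+0+1+0+1+0+0+0+0+0+0+0+0 mod 2 = 1
  s[1] = (011001100110011)·(110011110001010) mod 2 = 0+1+0+0+0+1+1+0+0+0+0+0+0+1+0 mod 2 = 0
  s[2] = (000111100001111)·(110011110001010) mod 2 = 0+0+0+0+1+1+1+0+0+0+0+1+0+1+0 mod 2 = 1
  s[3] = (000000011111111)·(110011110001010) mod 2 = 0+0+0+0+0+0+0+1+0+0+0+1+0+1+0 mod 2 = 1
Syndrome = 1011
Column 13 of H equals this syndrome → error at bit 13 (1-indexed).
Flip bit 13: 110011110001010 → 110011110001110
Extract data bits at positions {3,5,6,7,9,10,11,12,13,14,15}: 01110001110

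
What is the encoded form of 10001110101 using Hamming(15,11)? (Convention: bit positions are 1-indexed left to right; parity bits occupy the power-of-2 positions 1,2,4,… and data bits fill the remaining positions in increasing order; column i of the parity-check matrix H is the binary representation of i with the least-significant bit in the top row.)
Codeword c = d · G (mod 2), d = 10001110101:
  c[0] = d·G[:,0] = (10001110101)·(11011010101) mod 2 = 1+0+0+0+1+0+1+0+1+0+1 mod 2 = 1
  c[1] = d·G[:,1] = (10001110101)·(10110110011) mod 2 = 1+0+0+0+0+1+1+0+0+0+1 mod 2 = 0
  c[2] = d·G[:,2] = (10001110101)·(10000000000) mod 2 = 1+0+0+0+0+0+0+0+0+0+0 mod 2 = 1
  c[3] = d·G[:,3] = (10001110101)·(01110001111) mod 2 = 0+0+0+0+0+0+0+0+1+0+1 mod 2 = 0
  c[4] = d·G[:,4] = (10001110101)·(01000000000) mod 2 = 0+0+0+0+0+0+0+0+0+0+0 mod 2 = 0
  c[5] = d·G[:,5] = (10001110101)·(00100000000) mod 2 = 0+0+0+0+0+0+0+0+0+0+0 mod 2 = 0
  c[6] = d·G[:,6] = (10001110101)·(00010000000) mod 2 = 0+0+0+0+0+0+0+0+0+0+0 mod 2 = 0
  c[7] = d·G[:,7] = (10001110101)·(00001111111) mod 2 = 0+0+0+0+1+1+1+0+1+0+1 mod 2 = 1
  c[8] = d·G[:,8] = (10001110101)·(00001000000) mod 2 = 0+0+0+0+1+0+0+0+0+0+0 mod 2 = 1
  c[9] = d·G[:,9] = (10001110101)·(00000100000) mod 2 = 0+0+0+0+0+1+0+0+0+0+0 mod 2 = 1
  c[10] = d·G[:,10] = (10001110101)·(00000010000) mod 2 = 0+0+0+0+0+0+1+0+0+0+0 mod 2 = 1
  c[11] = d·G[:,11] = (10001110101)·(00000001000) mod 2 = 0+0+0+0+0+0+0+0+0+0+0 mod 2 = 0
  c[12] = d·G[:,12] = (10001110101)·(00000000100) mod 2 = 0+0+0+0+0+0+0+0+1+0+0 mod 2 = 1
  c[13] = d·G[:,13] = (10001110101)·(00000000010) mod 2 = 0+0+0+0+0+0+0+0+0+0+0 mod 2 = 0
  c[14] = d·G[:,14] = (10001110101)·(00000000001) mod 2 = 0+0+0+0+0+0+0+0+0+0+1 mod 2 = 1
Codeword = 101000011110101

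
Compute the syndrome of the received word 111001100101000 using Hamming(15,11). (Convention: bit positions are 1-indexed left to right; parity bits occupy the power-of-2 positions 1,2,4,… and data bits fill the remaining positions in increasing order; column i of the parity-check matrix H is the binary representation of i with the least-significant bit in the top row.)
Syndrome s = H · r^T (mod 2), r = 111001100101000:
  s[0] = (101010101010101)·(111001100101000) mod 2 = 1+0+1+0+0+0+1+0+0+0+0+0+0+0+0 mod 2 = 1
  s[1] = (011001100110011)·(111001100101000) mod 2 = 0+1+1+0+0+1+1+0+0+1+0+0+0+0+0 mod 2 = 1
  s[2] = (000111100001111)·(111001100101000) mod 2 = 0+0+0+0+0+1+1+0+0+0+0+1+0+0+0 mod 2 = 1
  s[3] = (000000011111111)·(111001100101000) mod 2 = 0+0+0+0+0+0+0+0+0+1+0+1+0+0+0 mod 2 = 0
Syndrome = 1110
Non-zero syndrome: error at position 7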